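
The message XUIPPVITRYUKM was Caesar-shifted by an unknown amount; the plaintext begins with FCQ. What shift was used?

From the crib: X(23)−F(5)=18, so the shift is 18.

18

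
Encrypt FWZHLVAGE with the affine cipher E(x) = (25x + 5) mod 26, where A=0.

AJGYUKFZB

F(5): 25·5+5=130≡0 → A
W(22): 25·22+5=555≡9 → J
Z(25): 25·25+5=630≡6 → G
H(7): 25·7+5=180≡24 → Y
L(11): 25·11+5=280≡20 → U
V(21): 25·21+5=530≡10 → K
A(0): 25·0+5=5 → F
G(6): 25·6+5=155≡25 → Z
E(4): 25·4+5=105≡1 → B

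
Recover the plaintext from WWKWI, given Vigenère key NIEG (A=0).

JOGQV

Repeat the key across the ciphertext: NIEGN
W(22)−N(13): 9 → J
W(22)−I(8): 14 → O
K(10)−E(4): 6 → G
W(22)−G(6): 16 → Q
I(8)−N(13): -5≡21 → V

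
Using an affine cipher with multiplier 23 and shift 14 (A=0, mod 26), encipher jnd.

nbf

j(9): 23·9+14=221≡13 → n
n(13): 23·13+14=313≡1 → b
d(3): 23·3+14=83≡5 → f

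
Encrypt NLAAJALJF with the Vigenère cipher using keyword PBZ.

Repeat the key across the message: PBZPBZPBZ
N(13)+P(15): 28≡2 → C
L(11)+B(1): 12 → M
A(0)+Z(25): 25 → Z
A(0)+P(15): 15 → P
J(9)+B(1): 10 → K
A(0)+Z(25): 25 → Z
L(11)+P(15): 26≡0 → A
J(9)+B(1): 10 → K
F(5)+Z(25): 30≡4 → E

CMZPKZAKE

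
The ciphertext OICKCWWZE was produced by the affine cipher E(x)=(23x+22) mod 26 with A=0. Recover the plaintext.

The inverse of 23 mod 26 is 17, since 23·17=391≡1. Apply D(y)=17·(y−22) mod 26:
O(14): 17·(14−22)=-136≡20 → U
I(8): 17·(8−22)=-238≡22 → W
C(2): 17·(2−22)=-340≡24 → Y
K(10): 17·(10−22)=-204≡4 → E
C(2): 17·(2−22)=-340≡24 → Y
W(22): 17·(22−22)=0 → A
W(22): 17·(22−22)=0 → A
Z(25): 17·(25−22)=51≡25 → Z
E(4): 17·(4−22)=-306≡6 → G

UWYEYAAZG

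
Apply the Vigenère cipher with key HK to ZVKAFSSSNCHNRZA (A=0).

GFRKMCZCUMOXYJH

Repeat the key across the message: HKHKHKHKHKHKHKH
Z(25)+H(7): 32≡6 → G
V(21)+K(10): 31≡5 → F
K(10)+H(7): 17 → R
A(0)+K(10): 10 → K
F(5)+H(7): 12 → M
S(18)+K(10): 28≡2 → C
S(18)+H(7): 25 → Z
S(18)+K(10): 28≡2 → C
N(13)+H(7): 20 → U
C(2)+K(10): 12 → M
H(7)+H(7): 14 → O
N(13)+K(10): 23 → X
R(17)+H(7): 24 → Y
Z(25)+K(10): 35≡9 → J
A(0)+H(7): 7 → H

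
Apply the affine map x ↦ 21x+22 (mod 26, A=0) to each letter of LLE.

L(11): 21·11+22=253≡19 → T
L(11): 21·11+22=253≡19 → T
E(4): 21·4+22=106≡2 → C

TTC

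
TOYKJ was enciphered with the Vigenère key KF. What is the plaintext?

Repeat the key across the ciphertext: KFKFK
T(19)−K(10): 9 → J
O(14)−F(5): 9 → J
Y(24)−K(10): 14 → O
K(10)−F(5): 5 → F
J(9)−K(10): -1≡25 → Z

JJOFZ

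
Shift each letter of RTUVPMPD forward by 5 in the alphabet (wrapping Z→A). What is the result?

WYZAURUI

R(17): 17+5=22 → W
T(19): 19+5=24 → Y
U(20): 20+5=25 → Z
V(21): 21+5=26≡0 → A
P(15): 15+5=20 → U
M(12): 12+5=17 → R
P(15): 15+5=20 → U
D(3): 3+5=8 → I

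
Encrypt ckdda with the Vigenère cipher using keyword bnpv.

Repeat the key across the message: bnpvb
c(2)+b(1): 3 → d
k(10)+n(13): 23 → x
d(3)+p(15): 18 → s
d(3)+v(21): 24 → y
a(0)+b(1): 1 → b

dxsyb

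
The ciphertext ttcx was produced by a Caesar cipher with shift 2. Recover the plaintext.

t(19): 19−2=17 → r
t(19): 19−2=17 → r
c(2): 2−2=0 → a
x(23): 23−2=21 → v

rrav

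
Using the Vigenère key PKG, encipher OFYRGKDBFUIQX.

DPEGQQSLLJSWM

Repeat the key across the message: PKGPKGPKGPKGP
O(14)+P(15): 29≡3 → D
F(5)+K(10): 15 → P
Y(24)+G(6): 30≡4 → E
R(17)+P(15): 32≡6 → G
G(6)+K(10): 16 → Q
K(10)+G(6): 16 → Q
D(3)+P(15): 18 → S
B(1)+K(10): 11 → L
F(5)+G(6): 11 → L
U(20)+P(15): 35≡9 → J
I(8)+K(10): 18 → S
Q(16)+G(6): 22 → W
X(23)+P(15): 38≡12 → M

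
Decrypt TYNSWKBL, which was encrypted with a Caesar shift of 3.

QVKPTHYI

T(19): 19−3=16 → Q
Y(24): 24−3=21 → V
N(13): 13−3=10 → K
S(18): 18−3=15 → P
W(22): 22−3=19 → T
K(10): 10−3=7 → H
B(1): 1−3=-2≡24 → Y
L(11): 11−3=8 → I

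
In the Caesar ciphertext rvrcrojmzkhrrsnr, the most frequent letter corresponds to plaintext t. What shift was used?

24

The most frequent ciphertext letter is r (appears 6 times).
r is position 17; t is position 19.
Shift = -2≡24.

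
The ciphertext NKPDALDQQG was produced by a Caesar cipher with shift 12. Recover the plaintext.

BYDROZREEU

N(13): 13−12=1 → B
K(10): 10−12=-2≡24 → Y
P(15): 15−12=3 → D
D(3): 3−12=-9≡17 → R
A(0): 0−12=-12≡14 → O
L(11): 11−12=-1≡25 → Z
D(3): 3−12=-9≡17 → R
Q(16): 16−12=4 → E
Q(16): 16−12=4 → E
G(6): 6−12=-6≡20 → U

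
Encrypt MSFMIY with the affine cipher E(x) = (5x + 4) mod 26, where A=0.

M(12): 5·12+4=64≡12 → M
S(18): 5·18+4=94≡16 → Q
F(5): 5·5+4=29≡3 → D
M(12): 5·12+4=64≡12 → M
I(8): 5·8+4=44≡18 → S
Y(24): 5·24+4=124≡20 → U

MQDMSU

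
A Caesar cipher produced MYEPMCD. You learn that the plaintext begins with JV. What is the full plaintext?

From the crib: M(12)−J(9)=3, so the shift is 3.
Subtract 3 from each ciphertext letter:
M(12): 12−3=9 → J
Y(24): 24−3=21 → V
E(4): 4−3=1 → B
P(15): 15−3=12 → M
M(12): 12−3=9 → J
C(2): 2−3=-1≡25 → Z
D(3): 3−3=0 → A

JVBMJZA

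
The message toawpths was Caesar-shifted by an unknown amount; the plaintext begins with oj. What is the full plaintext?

ojvrkocn

From the crib: t(19)−o(14)=5, so the shift is 5.
Subtract 5 from each ciphertext letter:
t(19): 19−5=14 → o
o(14): 14−5=9 → j
a(0): 0−5=-5≡21 → v
w(22): 22−5=17 → r
p(15): 15−5=10 → k
t(19): 19−5=14 → o
h(7): 7−5=2 → c
s(18): 18−5=13 → n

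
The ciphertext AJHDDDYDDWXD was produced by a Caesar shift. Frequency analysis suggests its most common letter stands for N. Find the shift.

16

The most frequent ciphertext letter is D (appears 6 times).
D is position 3; N is position 13.
Shift = -10≡16.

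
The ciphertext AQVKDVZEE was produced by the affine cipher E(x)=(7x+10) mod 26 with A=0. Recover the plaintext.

The inverse of 7 mod 26 is 15, since 7·15=105≡1. Apply D(y)=15·(y−10) mod 26:
A(0): 15·(0−10)=-150≡6 → G
Q(16): 15·(16−10)=90≡12 → M
V(21): 15·(21−10)=165≡9 → J
K(10): 15·(10−10)=0 → A
D(3): 15·(3−10)=-105≡25 → Z
V(21): 15·(21−10)=165≡9 → J
Z(25): 15·(25−10)=225≡17 → R
E(4): 15·(4−10)=-90≡14 → O
E(4): 15·(4−10)=-90≡14 → O

GMJAZJROO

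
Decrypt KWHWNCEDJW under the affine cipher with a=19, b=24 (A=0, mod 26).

CEVEJSODRE

The inverse of 19 mod 26 is 11, since 19·11=209≡1. Apply D(y)=11·(y−24) mod 26:
K(10): 11·(10−24)=-154≡2 → C
W(22): 11·(22−24)=-22≡4 → E
H(7): 11·(7−24)=-187≡21 → V
W(22): 11·(22−24)=-22≡4 → E
N(13): 11·(13−24)=-121≡9 → J
C(2): 11·(2−24)=-242≡18 → S
E(4): 11·(4−24)=-220≡14 → O
D(3): 11·(3−24)=-231≡3 → D
J(9): 11·(9−24)=-165≡17 → R
W(22): 11·(22−24)=-22≡4 → E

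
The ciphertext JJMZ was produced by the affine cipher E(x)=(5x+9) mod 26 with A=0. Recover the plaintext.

The inverse of 5 mod 26 is 21, since 5·21=105≡1. Apply D(y)=21·(y−9) mod 26:
J(9): 21·(9−9)=0 → A
J(9): 21·(9−9)=0 → A
M(12): 21·(12−9)=63≡11 → L
Z(25): 21·(25−9)=336≡24 → Y

AALY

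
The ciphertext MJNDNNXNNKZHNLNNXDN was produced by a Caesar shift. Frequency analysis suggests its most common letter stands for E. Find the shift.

The most frequent ciphertext letter is N (appears 9 times).
N is position 13; E is position 4.
Shift = 9.

9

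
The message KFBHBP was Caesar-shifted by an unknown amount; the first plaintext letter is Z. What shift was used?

11

From the crib: K(10)−Z(25)=-15≡11, so the shift is 11.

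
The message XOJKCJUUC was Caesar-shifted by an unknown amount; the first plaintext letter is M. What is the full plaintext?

MDYZRYJJR

From the crib: X(23)−M(12)=11, so the shift is 11.
Subtract 11 from each ciphertext letter:
X(23): 23−11=12 → M
O(14): 14−11=3 → D
J(9): 9−11=-2≡24 → Y
K(10): 10−11=-1≡25 → Z
C(2): 2−11=-9≡17 → R
J(9): 9−11=-2≡24 → Y
U(20): 20−11=9 → J
U(20): 20−11=9 → J
C(2): 2−11=-9≡17 → R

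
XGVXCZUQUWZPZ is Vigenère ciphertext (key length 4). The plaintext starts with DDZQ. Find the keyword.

Subtract each crib letter from the matching ciphertext letter (mod 26):
X(23)−D(3)=20 → U
G(6)−D(3)=3 → D
V(21)−Z(25)=-4≡22 → W
X(23)−Q(16)=7 → H

UDWH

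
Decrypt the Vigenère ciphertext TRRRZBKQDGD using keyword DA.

QRORWBHQAGA

Repeat the key across the ciphertext: DADADADADAD
T(19)−D(3): 16 → Q
R(17)−A(0): 17 → R
R(17)−D(3): 14 → O
R(17)−A(0): 17 → R
Z(25)−D(3): 22 → W
B(1)−A(0): 1 → B
K(10)−D(3): 7 → H
Q(16)−A(0): 16 → Q
D(3)−D(3): 0 → A
G(6)−A(0): 6 → G
D(3)−D(3): 0 → A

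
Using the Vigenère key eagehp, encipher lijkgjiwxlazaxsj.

Repeat the key across the message: eagehpeagehpeage
l(11)+e(4): 15 → p
i(8)+a(0): 8 → i
j(9)+g(6): 15 → p
k(10)+e(4): 14 → o
g(6)+h(7): 13 → n
j(9)+p(15): 24 → y
i(8)+e(4): 12 → m
w(22)+a(0): 22 → w
x(23)+g(6): 29≡3 → d
l(11)+e(4): 15 → p
a(0)+h(7): 7 → h
z(25)+p(15): 40≡14 → o
a(0)+e(4): 4 → e
x(23)+a(0): 23 → x
s(18)+g(6): 24 → y
j(9)+e(4): 13 → n

piponymwdphoexyn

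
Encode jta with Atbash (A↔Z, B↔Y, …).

j(9) → q(16)
t(19) → g(6)
a(0) → z(25)

qgz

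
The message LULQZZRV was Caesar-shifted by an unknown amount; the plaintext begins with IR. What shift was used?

3

From the crib: L(11)−I(8)=3, so the shift is 3.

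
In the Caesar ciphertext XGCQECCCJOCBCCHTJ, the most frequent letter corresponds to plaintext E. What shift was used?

24

The most frequent ciphertext letter is C (appears 7 times).
C is position 2; E is position 4.
Shift = -2≡24.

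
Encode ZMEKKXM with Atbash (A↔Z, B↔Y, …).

ANVPPCN

Z(25) → A(0)
M(12) → N(13)
E(4) → V(21)
K(10) → P(15)
K(10) → P(15)
X(23) → C(2)
M(12) → N(13)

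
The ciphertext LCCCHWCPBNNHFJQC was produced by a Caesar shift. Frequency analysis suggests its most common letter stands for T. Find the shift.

The most frequent ciphertext letter is C (appears 5 times).
C is position 2; T is position 19.
Shift = -17≡9.

9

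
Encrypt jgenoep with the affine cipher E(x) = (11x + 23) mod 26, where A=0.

j(9): 11·9+23=122≡18 → s
g(6): 11·6+23=89≡11 → l
e(4): 11·4+23=67≡15 → p
n(13): 11·13+23=166≡10 → k
o(14): 11·14+23=177≡21 → v
e(4): 11·4+23=67≡15 → p
p(15): 11·15+23=188≡6 → g

slpkvpg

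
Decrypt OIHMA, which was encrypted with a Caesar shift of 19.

O(14): 14−19=-5≡21 → V
I(8): 8−19=-11≡15 → P
H(7): 7−19=-12≡14 → O
M(12): 12−19=-7≡19 → T
A(0): 0−19=-19≡7 → H

VPOTH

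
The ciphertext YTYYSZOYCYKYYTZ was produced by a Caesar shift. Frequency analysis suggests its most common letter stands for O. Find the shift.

The most frequent ciphertext letter is Y (appears 7 times).
Y is position 24; O is position 14.
Shift = 10.

10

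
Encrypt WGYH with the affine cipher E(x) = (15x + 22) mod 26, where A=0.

OISX

W(22): 15·22+22=352≡14 → O
G(6): 15·6+22=112≡8 → I
Y(24): 15·24+22=382≡18 → S
H(7): 15·7+22=127≡23 → X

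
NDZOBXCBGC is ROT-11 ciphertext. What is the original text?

N(13): 13−11=2 → C
D(3): 3−11=-8≡18 → S
Z(25): 25−11=14 → O
O(14): 14−11=3 → D
B(1): 1−11=-10≡16 → Q
X(23): 23−11=12 → M
C(2): 2−11=-9≡17 → R
B(1): 1−11=-10≡16 → Q
G(6): 6−11=-5≡21 → V
C(2): 2−11=-9≡17 → R

CSODQMRQVR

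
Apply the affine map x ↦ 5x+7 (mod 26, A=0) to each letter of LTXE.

KYSB

L(11): 5·11+7=62≡10 → K
T(19): 5·19+7=102≡24 → Y
X(23): 5·23+7=122≡18 → S
E(4): 5·4+7=27≡1 → B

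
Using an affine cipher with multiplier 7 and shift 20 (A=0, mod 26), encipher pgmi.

vkay

p(15): 7·15+20=125≡21 → v
g(6): 7·6+20=62≡10 → k
m(12): 7·12+20=104≡0 → a
i(8): 7·8+20=76≡24 → y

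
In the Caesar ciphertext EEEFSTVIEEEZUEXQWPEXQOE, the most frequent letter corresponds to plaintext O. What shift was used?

16

The most frequent ciphertext letter is E (appears 9 times).
E is position 4; O is position 14.
Shift = -10≡16.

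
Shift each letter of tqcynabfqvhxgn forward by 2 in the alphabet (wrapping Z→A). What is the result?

t(19): 19+2=21 → v
q(16): 16+2=18 → s
c(2): 2+2=4 → e
y(24): 24+2=26≡0 → a
n(13): 13+2=15 → p
a(0): 0+2=2 → c
b(1): 1+2=3 → d
f(5): 5+2=7 → h
q(16): 16+2=18 → s
v(21): 21+2=23 → x
h(7): 7+2=9 → j
x(23): 23+2=25 → z
g(6): 6+2=8 → i
n(13): 13+2=15 → p

vseapcdhsxjzip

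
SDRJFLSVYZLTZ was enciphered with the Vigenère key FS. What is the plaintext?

Repeat the key across the ciphertext: FSFSFSFSFSFSF
S(18)−F(5): 13 → N
D(3)−S(18): -15≡11 → L
R(17)−F(5): 12 → M
J(9)−S(18): -9≡17 → R
F(5)−F(5): 0 → A
L(11)−S(18): -7≡19 → T
S(18)−F(5): 13 → N
V(21)−S(18): 3 → D
Y(24)−F(5): 19 → T
Z(25)−S(18): 7 → H
L(11)−F(5): 6 → G
T(19)−S(18): 1 → B
Z(25)−F(5): 20 → U

NLMRATNDTHGBU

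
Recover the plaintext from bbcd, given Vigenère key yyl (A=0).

ddrf

Repeat the key across the ciphertext: yyly
b(1)−y(24): -23≡3 → d
b(1)−y(24): -23≡3 → d
c(2)−l(11): -9≡17 → r
d(3)−y(24): -21≡5 → f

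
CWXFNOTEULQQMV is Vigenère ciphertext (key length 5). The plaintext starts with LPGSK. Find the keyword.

RHRND

Subtract each crib letter from the matching ciphertext letter (mod 26):
C(2)−L(11)=-9≡17 → R
W(22)−P(15)=7 → H
X(23)−G(6)=17 → R
F(5)−S(18)=-13≡13 → N
N(13)−K(10)=3 → D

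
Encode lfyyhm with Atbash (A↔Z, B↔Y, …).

oubbsn

l(11) → o(14)
f(5) → u(20)
y(24) → b(1)
y(24) → b(1)
h(7) → s(18)
m(12) → n(13)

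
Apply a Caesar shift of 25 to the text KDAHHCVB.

K(10): 10+25=35≡9 → J
D(3): 3+25=28≡2 → C
A(0): 0+25=25 → Z
H(7): 7+25=32≡6 → G
H(7): 7+25=32≡6 → G
C(2): 2+25=27≡1 → B
V(21): 21+25=46≡20 → U
B(1): 1+25=26≡0 → A

JCZGGBUA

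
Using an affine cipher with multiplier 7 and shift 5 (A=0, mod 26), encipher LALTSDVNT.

EFEIBAWSI

L(11): 7·11+5=82≡4 → E
A(0): 7·0+5=5 → F
L(11): 7·11+5=82≡4 → E
T(19): 7·19+5=138≡8 → I
S(18): 7·18+5=131≡1 → B
D(3): 7·3+5=26≡0 → A
V(21): 7·21+5=152≡22 → W
N(13): 7·13+5=96≡18 → S
T(19): 7·19+5=138≡8 → I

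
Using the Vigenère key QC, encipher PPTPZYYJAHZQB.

Repeat the key across the message: QCQCQCQCQCQCQ
P(15)+Q(16): 31≡5 → F
P(15)+C(2): 17 → R
T(19)+Q(16): 35≡9 → J
P(15)+C(2): 17 → R
Z(25)+Q(16): 41≡15 → P
Y(24)+C(2): 26≡0 → A
Y(24)+Q(16): 40≡14 → O
J(9)+C(2): 11 → L
A(0)+Q(16): 16 → Q
H(7)+C(2): 9 → J
Z(25)+Q(16): 41≡15 → P
Q(16)+C(2): 18 → S
B(1)+Q(16): 17 → R

FRJRPAOLQJPSR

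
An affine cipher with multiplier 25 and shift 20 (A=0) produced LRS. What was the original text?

The inverse of 25 mod 26 is 25, since 25·25=625≡1. Apply D(y)=25·(y−20) mod 26:
L(11): 25·(11−20)=-225≡9 → J
R(17): 25·(17−20)=-75≡3 → D
S(18): 25·(18−20)=-50≡2 → C

JDC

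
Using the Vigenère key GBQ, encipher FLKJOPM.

LMAPPFS

Repeat the key across the message: GBQGBQG
F(5)+G(6): 11 → L
L(11)+B(1): 12 → M
K(10)+Q(16): 26≡0 → A
J(9)+G(6): 15 → P
O(14)+B(1): 15 → P
P(15)+Q(16): 31≡5 → F
M(12)+G(6): 18 → S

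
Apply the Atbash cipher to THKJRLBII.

T(19) → G(6)
H(7) → S(18)
K(10) → P(15)
J(9) → Q(16)
R(17) → I(8)
L(11) → O(14)
B(1) → Y(24)
I(8) → R(17)
I(8) → R(17)

GSPQIOYRR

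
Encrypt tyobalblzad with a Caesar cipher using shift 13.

t(19): 19+13=32≡6 → g
y(24): 24+13=37≡11 → l
o(14): 14+13=27≡1 → b
b(1): 1+13=14 → o
a(0): 0+13=13 → n
l(11): 11+13=24 → y
b(1): 1+13=14 → o
l(11): 11+13=24 → y
z(25): 25+13=38≡12 → m
a(0): 0+13=13 → n
d(3): 3+13=16 → q

glbonyoymnq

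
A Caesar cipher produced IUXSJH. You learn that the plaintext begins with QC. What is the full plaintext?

From the crib: I(8)−Q(16)=-8≡18, so the shift is 18.
Subtract 18 from each ciphertext letter:
I(8): 8−18=-10≡16 → Q
U(20): 20−18=2 → C
X(23): 23−18=5 → F
S(18): 18−18=0 → A
J(9): 9−18=-9≡17 → R
H(7): 7−18=-11≡15 → P

QCFARP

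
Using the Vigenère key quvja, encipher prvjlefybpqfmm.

Repeat the key across the message: quvjaquvjaquvj
p(15)+q(16): 31≡5 → f
r(17)+u(20): 37≡11 → l
v(21)+v(21): 42≡16 → q
j(9)+j(9): 18 → s
l(11)+a(0): 11 → l
e(4)+q(16): 20 → u
f(5)+u(20): 25 → z
y(24)+v(21): 45≡19 → t
b(1)+j(9): 10 → k
p(15)+a(0): 15 → p
q(16)+q(16): 32≡6 → g
f(5)+u(20): 25 → z
m(12)+v(21): 33≡7 → h
m(12)+j(9): 21 → v

flqsluztkpgzhv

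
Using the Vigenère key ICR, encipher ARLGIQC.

Repeat the key across the message: ICRICRI
A(0)+I(8): 8 → I
R(17)+C(2): 19 → T
L(11)+R(17): 28≡2 → C
G(6)+I(8): 14 → O
I(8)+C(2): 10 → K
Q(16)+R(17): 33≡7 → H
C(2)+I(8): 10 → K

ITCOKHK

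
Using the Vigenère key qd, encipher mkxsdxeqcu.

cnnvtautsx

Repeat the key across the message: qdqdqdqdqd
m(12)+q(16): 28≡2 → c
k(10)+d(3): 13 → n
x(23)+q(16): 39≡13 → n
s(18)+d(3): 21 → v
d(3)+q(16): 19 → t
x(23)+d(3): 26≡0 → a
e(4)+q(16): 20 → u
q(16)+d(3): 19 → t
c(2)+q(16): 18 → s
u(20)+d(3): 23 → x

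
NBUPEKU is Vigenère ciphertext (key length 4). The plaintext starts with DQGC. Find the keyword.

Subtract each crib letter from the matching ciphertext letter (mod 26):
N(13)−D(3)=10 → K
B(1)−Q(16)=-15≡11 → L
U(20)−G(6)=14 → O
P(15)−C(2)=13 → N

KLON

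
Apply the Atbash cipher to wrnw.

w(22) → d(3)
r(17) → i(8)
n(13) → m(12)
w(22) → d(3)

dimd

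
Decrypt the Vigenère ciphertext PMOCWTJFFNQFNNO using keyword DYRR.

MOXLTVSOCPZOKPX

Repeat the key across the ciphertext: DYRRDYRRDYRRDYR
P(15)−D(3): 12 → M
M(12)−Y(24): -12≡14 → O
O(14)−R(17): -3≡23 → X
C(2)−R(17): -15≡11 → L
W(22)−D(3): 19 → T
T(19)−Y(24): -5≡21 → V
J(9)−R(17): -8≡18 → S
F(5)−R(17): -12≡14 → O
F(5)−D(3): 2 → C
N(13)−Y(24): -11≡15 → P
Q(16)−R(17): -1≡25 → Z
F(5)−R(17): -12≡14 → O
N(13)−D(3): 10 → K
N(13)−Y(24): -11≡15 → P
O(14)−R(17): -3≡23 → X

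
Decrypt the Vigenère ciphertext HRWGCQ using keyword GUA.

BXWAIQ

Repeat the key across the ciphertext: GUAGUA
H(7)−G(6): 1 → B
R(17)−U(20): -3≡23 → X
W(22)−A(0): 22 → W
G(6)−G(6): 0 → A
C(2)−U(20): -18≡8 → I
Q(16)−A(0): 16 → Q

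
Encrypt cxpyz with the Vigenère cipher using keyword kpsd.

mmhbj

Repeat the key across the message: kpsdk
c(2)+k(10): 12 → m
x(23)+p(15): 38≡12 → m
p(15)+s(18): 33≡7 → h
y(24)+d(3): 27≡1 → b
z(25)+k(10): 35≡9 → j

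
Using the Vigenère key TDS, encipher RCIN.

Repeat the key across the message: TDST
R(17)+T(19): 36≡10 → K
C(2)+D(3): 5 → F
I(8)+S(18): 26≡0 → A
N(13)+T(19): 32≡6 → G

KFAG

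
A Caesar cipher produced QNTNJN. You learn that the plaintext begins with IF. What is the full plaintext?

IFLFBF

From the crib: Q(16)−I(8)=8, so the shift is 8.
Subtract 8 from each ciphertext letter:
Q(16): 16−8=8 → I
N(13): 13−8=5 → F
T(19): 19−8=11 → L
N(13): 13−8=5 → F
J(9): 9−8=1 → B
N(13): 13−8=5 → F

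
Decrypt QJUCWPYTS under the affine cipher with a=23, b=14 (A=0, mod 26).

The inverse of 23 mod 26 is 17, since 23·17=391≡1. Apply D(y)=17·(y−14) mod 26:
Q(16): 17·(16−14)=34≡8 → I
J(9): 17·(9−14)=-85≡19 → T
U(20): 17·(20−14)=102≡24 → Y
C(2): 17·(2−14)=-204≡4 → E
W(22): 17·(22−14)=136≡6 → G
P(15): 17·(15−14)=17 → R
Y(24): 17·(24−14)=170≡14 → O
T(19): 17·(19−14)=85≡7 → H
S(18): 17·(18−14)=68≡16 → Q

ITYEGROHQ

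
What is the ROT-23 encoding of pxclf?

muzic

p(15): 15+23=38≡12 → m
x(23): 23+23=46≡20 → u
c(2): 2+23=25 → z
l(11): 11+23=34≡8 → i
f(5): 5+23=28≡2 → c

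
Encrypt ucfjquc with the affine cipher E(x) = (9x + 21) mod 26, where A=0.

u(20): 9·20+21=201≡19 → t
c(2): 9·2+21=39≡13 → n
f(5): 9·5+21=66≡14 → o
j(9): 9·9+21=102≡24 → y
q(16): 9·16+21=165≡9 → j
u(20): 9·20+21=201≡19 → t
c(2): 9·2+21=39≡13 → n

tnoyjtn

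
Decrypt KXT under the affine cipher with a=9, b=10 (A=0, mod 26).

ANB

The inverse of 9 mod 26 is 3, since 9·3=27≡1. Apply D(y)=3·(y−10) mod 26:
K(10): 3·(10−10)=0 → A
X(23): 3·(23−10)=39≡13 → N
T(19): 3·(19−10)=27≡1 → B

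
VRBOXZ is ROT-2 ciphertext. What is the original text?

TPZMVX

V(21): 21−2=19 → T
R(17): 17−2=15 → P
B(1): 1−2=-1≡25 → Z
O(14): 14−2=12 → M
X(23): 23−2=21 → V
Z(25): 25−2=23 → X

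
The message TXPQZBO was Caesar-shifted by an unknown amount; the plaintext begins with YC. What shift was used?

21

From the crib: T(19)−Y(24)=-5≡21, so the shift is 21.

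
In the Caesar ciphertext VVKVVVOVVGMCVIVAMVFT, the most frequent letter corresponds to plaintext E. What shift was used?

The most frequent ciphertext letter is V (appears 10 times).
V is position 21; E is position 4.
Shift = 17.

17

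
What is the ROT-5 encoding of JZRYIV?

OEWDNA

J(9): 9+5=14 → O
Z(25): 25+5=30≡4 → E
R(17): 17+5=22 → W
Y(24): 24+5=29≡3 → D
I(8): 8+5=13 → N
V(21): 21+5=26≡0 → A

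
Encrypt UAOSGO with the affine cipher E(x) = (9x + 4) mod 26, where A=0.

CEAKGA

U(20): 9·20+4=184≡2 → C
A(0): 9·0+4=4 → E
O(14): 9·14+4=130≡0 → A
S(18): 9·18+4=166≡10 → K
G(6): 9·6+4=58≡6 → G
O(14): 9·14+4=130≡0 → A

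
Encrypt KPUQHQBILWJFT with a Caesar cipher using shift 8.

SXCYPYJQTERNB

K(10): 10+8=18 → S
P(15): 15+8=23 → X
U(20): 20+8=28≡2 → C
Q(16): 16+8=24 → Y
H(7): 7+8=15 → P
Q(16): 16+8=24 → Y
B(1): 1+8=9 → J
I(8): 8+8=16 → Q
L(11): 11+8=19 → T
W(22): 22+8=30≡4 → E
J(9): 9+8=17 → R
F(5): 5+8=13 → N
T(19): 19+8=27≡1 → B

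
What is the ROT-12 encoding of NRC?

N(13): 13+12=25 → Z
R(17): 17+12=29≡3 → D
C(2): 2+12=14 → O

ZDO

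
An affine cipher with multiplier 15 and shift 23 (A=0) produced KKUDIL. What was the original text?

The inverse of 15 mod 26 is 7, since 15·7=105≡1. Apply D(y)=7·(y−23) mod 26:
K(10): 7·(10−23)=-91≡13 → N
K(10): 7·(10−23)=-91≡13 → N
U(20): 7·(20−23)=-21≡5 → F
D(3): 7·(3−23)=-140≡16 → Q
I(8): 7·(8−23)=-105≡25 → Z
L(11): 7·(11−23)=-84≡20 → U

NNFQZU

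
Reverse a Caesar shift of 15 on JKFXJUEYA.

UVQIUFPJL

J(9): 9−15=-6≡20 → U
K(10): 10−15=-5≡21 → V
F(5): 5−15=-10≡16 → Q
X(23): 23−15=8 → I
J(9): 9−15=-6≡20 → U
U(20): 20−15=5 → F
E(4): 4−15=-11≡15 → P
Y(24): 24−15=9 → J
A(0): 0−15=-15≡11 → L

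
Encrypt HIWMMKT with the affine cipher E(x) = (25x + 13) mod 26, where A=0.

GFRBBDU

H(7): 25·7+13=188≡6 → G
I(8): 25·8+13=213≡5 → F
W(22): 25·22+13=563≡17 → R
M(12): 25·12+13=313≡1 → B
M(12): 25·12+13=313≡1 → B
K(10): 25·10+13=263≡3 → D
T(19): 25·19+13=488≡20 → U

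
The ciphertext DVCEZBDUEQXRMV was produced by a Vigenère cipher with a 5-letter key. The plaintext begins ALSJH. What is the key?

DKKVS

Subtract each crib letter from the matching ciphertext letter (mod 26):
D(3)−A(0)=3 → D
V(21)−L(11)=10 → K
C(2)−S(18)=-16≡10 → K
E(4)−J(9)=-5≡21 → V
Z(25)−H(7)=18 → S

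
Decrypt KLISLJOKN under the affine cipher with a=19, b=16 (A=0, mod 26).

The inverse of 19 mod 26 is 11, since 19·11=209≡1. Apply D(y)=11·(y−16) mod 26:
K(10): 11·(10−16)=-66≡12 → M
L(11): 11·(11−16)=-55≡23 → X
I(8): 11·(8−16)=-88≡16 → Q
S(18): 11·(18−16)=22 → W
L(11): 11·(11−16)=-55≡23 → X
J(9): 11·(9−16)=-77≡1 → B
O(14): 11·(14−16)=-22≡4 → E
K(10): 11·(10−16)=-66≡12 → M
N(13): 11·(13−16)=-33≡19 → T

MXQWXBEMT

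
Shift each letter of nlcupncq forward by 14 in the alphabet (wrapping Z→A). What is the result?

n(13): 13+14=27≡1 → b
l(11): 11+14=25 → z
c(2): 2+14=16 → q
u(20): 20+14=34≡8 → i
p(15): 15+14=29≡3 → d
n(13): 13+14=27≡1 → b
c(2): 2+14=16 → q
q(16): 16+14=30≡4 → e

bzqidbqe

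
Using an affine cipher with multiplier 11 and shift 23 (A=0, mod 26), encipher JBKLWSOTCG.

J(9): 11·9+23=122≡18 → S
B(1): 11·1+23=34≡8 → I
K(10): 11·10+23=133≡3 → D
L(11): 11·11+23=144≡14 → O
W(22): 11·22+23=265≡5 → F
S(18): 11·18+23=221≡13 → N
O(14): 11·14+23=177≡21 → V
T(19): 11·19+23=232≡24 → Y
C(2): 11·2+23=45≡19 → T
G(6): 11·6+23=89≡11 → L

SIDOFNVYTL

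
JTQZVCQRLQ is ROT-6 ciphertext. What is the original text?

DNKTPWKLFK

J(9): 9−6=3 → D
T(19): 19−6=13 → N
Q(16): 16−6=10 → K
Z(25): 25−6=19 → T
V(21): 21−6=15 → P
C(2): 2−6=-4≡22 → W
Q(16): 16−6=10 → K
R(17): 17−6=11 → L
L(11): 11−6=5 → F
Q(16): 16−6=10 → K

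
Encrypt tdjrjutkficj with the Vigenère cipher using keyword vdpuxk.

Repeat the key across the message: vdpuxkvdpuxk
t(19)+v(21): 40≡14 → o
d(3)+d(3): 6 → g
j(9)+p(15): 24 → y
r(17)+u(20): 37≡11 → l
j(9)+x(23): 32≡6 → g
u(20)+k(10): 30≡4 → e
t(19)+v(21): 40≡14 → o
k(10)+d(3): 13 → n
f(5)+p(15): 20 → u
i(8)+u(20): 28≡2 → c
c(2)+x(23): 25 → z
j(9)+k(10): 19 → t

ogylgeonuczt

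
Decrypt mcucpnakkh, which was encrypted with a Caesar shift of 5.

hxpxkivffc

m(12): 12−5=7 → h
c(2): 2−5=-3≡23 → x
u(20): 20−5=15 → p
c(2): 2−5=-3≡23 → x
p(15): 15−5=10 → k
n(13): 13−5=8 → i
a(0): 0−5=-5≡21 → v
k(10): 10−5=5 → f
k(10): 10−5=5 → f
h(7): 7−5=2 → c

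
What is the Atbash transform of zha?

asz

z(25) → a(0)
h(7) → s(18)
a(0) → z(25)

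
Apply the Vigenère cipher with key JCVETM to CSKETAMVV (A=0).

Repeat the key across the message: JCVETMJCV
C(2)+J(9): 11 → L
S(18)+C(2): 20 → U
K(10)+V(21): 31≡5 → F
E(4)+E(4): 8 → I
T(19)+T(19): 38≡12 → M
A(0)+M(12): 12 → M
M(12)+J(9): 21 → V
V(21)+C(2): 23 → X
V(21)+V(21): 42≡16 → Q

LUFIMMVXQ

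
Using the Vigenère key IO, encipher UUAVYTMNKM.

CIIJGHUBSA

Repeat the key across the message: IOIOIOIOIO
U(20)+I(8): 28≡2 → C
U(20)+O(14): 34≡8 → I
A(0)+I(8): 8 → I
V(21)+O(14): 35≡9 → J
Y(24)+I(8): 32≡6 → G
T(19)+O(14): 33≡7 → H
M(12)+I(8): 20 → U
N(13)+O(14): 27≡1 → B
K(10)+I(8): 18 → S
M(12)+O(14): 26≡0 → A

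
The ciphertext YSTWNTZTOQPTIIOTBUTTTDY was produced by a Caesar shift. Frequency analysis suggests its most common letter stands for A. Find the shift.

19

The most frequent ciphertext letter is T (appears 8 times).
T is position 19; A is position 0.
Shift = 19.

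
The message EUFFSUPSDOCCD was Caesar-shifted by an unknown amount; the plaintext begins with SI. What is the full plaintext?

From the crib: E(4)−S(18)=-14≡12, so the shift is 12.
Subtract 12 from each ciphertext letter:
E(4): 4−12=-8≡18 → S
U(20): 20−12=8 → I
F(5): 5−12=-7≡19 → T
F(5): 5−12=-7≡19 → T
S(18): 18−12=6 → G
U(20): 20−12=8 → I
P(15): 15−12=3 → D
S(18): 18−12=6 → G
D(3): 3−12=-9≡17 → R
O(14): 14−12=2 → C
C(2): 2−12=-10≡16 → Q
C(2): 2−12=-10≡16 → Q
D(3): 3−12=-9≡17 → R

SITTGIDGRCQQR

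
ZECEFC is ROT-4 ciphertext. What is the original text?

VAYABY

Z(25): 25−4=21 → V
E(4): 4−4=0 → A
C(2): 2−4=-2≡24 → Y
E(4): 4−4=0 → A
F(5): 5−4=1 → B
C(2): 2−4=-2≡24 → Y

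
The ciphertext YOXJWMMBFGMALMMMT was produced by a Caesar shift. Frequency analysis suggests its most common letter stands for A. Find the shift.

The most frequent ciphertext letter is M (appears 6 times).
M is position 12; A is position 0.
Shift = 12.

12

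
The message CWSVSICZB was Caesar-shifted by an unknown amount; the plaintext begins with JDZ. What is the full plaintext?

JDZCZPJGI

From the crib: C(2)−J(9)=-7≡19, so the shift is 19.
Subtract 19 from each ciphertext letter:
C(2): 2−19=-17≡9 → J
W(22): 22−19=3 → D
S(18): 18−19=-1≡25 → Z
V(21): 21−19=2 → C
S(18): 18−19=-1≡25 → Z
I(8): 8−19=-11≡15 → P
C(2): 2−19=-17≡9 → J
Z(25): 25−19=6 → G
B(1): 1−19=-18≡8 → I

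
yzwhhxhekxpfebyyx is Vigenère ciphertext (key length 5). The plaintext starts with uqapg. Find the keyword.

ejwsb

Subtract each crib letter from the matching ciphertext letter (mod 26):
y(24)−u(20)=4 → e
z(25)−q(16)=9 → j
w(22)−a(0)=22 → w
h(7)−p(15)=-8≡18 → s
h(7)−g(6)=1 → b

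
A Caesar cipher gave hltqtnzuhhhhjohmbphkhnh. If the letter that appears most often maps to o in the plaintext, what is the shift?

The most frequent ciphertext letter is h (appears 9 times).
h is position 7; o is position 14.
Shift = -7≡19.

19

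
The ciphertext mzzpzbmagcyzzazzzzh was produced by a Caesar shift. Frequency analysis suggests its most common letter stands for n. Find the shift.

12

The most frequent ciphertext letter is z (appears 9 times).
z is position 25; n is position 13.
Shift = 12.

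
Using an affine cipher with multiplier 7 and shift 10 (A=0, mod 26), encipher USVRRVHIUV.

UGBZZBHOUB

U(20): 7·20+10=150≡20 → U
S(18): 7·18+10=136≡6 → G
V(21): 7·21+10=157≡1 → B
R(17): 7·17+10=129≡25 → Z
R(17): 7·17+10=129≡25 → Z
V(21): 7·21+10=157≡1 → B
H(7): 7·7+10=59≡7 → H
I(8): 7·8+10=66≡14 → O
U(20): 7·20+10=150≡20 → U
V(21): 7·21+10=157≡1 → B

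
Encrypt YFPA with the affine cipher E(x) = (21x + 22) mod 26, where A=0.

GXZW

Y(24): 21·24+22=526≡6 → G
F(5): 21·5+22=127≡23 → X
P(15): 21·15+22=337≡25 → Z
A(0): 21·0+22=22 → W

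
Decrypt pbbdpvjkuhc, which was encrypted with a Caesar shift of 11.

p(15): 15−11=4 → e
b(1): 1−11=-10≡16 → q
b(1): 1−11=-10≡16 → q
d(3): 3−11=-8≡18 → s
p(15): 15−11=4 → e
v(21): 21−11=10 → k
j(9): 9−11=-2≡24 → y
k(10): 10−11=-1≡25 → z
u(20): 20−11=9 → j
h(7): 7−11=-4≡22 → w
c(2): 2−11=-9≡17 → r

eqqsekyzjwr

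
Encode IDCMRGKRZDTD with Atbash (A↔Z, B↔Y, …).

I(8) → R(17)
D(3) → W(22)
C(2) → X(23)
M(12) → N(13)
R(17) → I(8)
G(6) → T(19)
K(10) → P(15)
R(17) → I(8)
Z(25) → A(0)
D(3) → W(22)
T(19) → G(6)
D(3) → W(22)

RWXNITPIAWGW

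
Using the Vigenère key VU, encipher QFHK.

LZCE

Repeat the key across the message: VUVU
Q(16)+V(21): 37≡11 → L
F(5)+U(20): 25 → Z
H(7)+V(21): 28≡2 → C
K(10)+U(20): 30≡4 → E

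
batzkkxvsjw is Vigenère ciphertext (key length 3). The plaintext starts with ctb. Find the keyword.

Subtract each crib letter from the matching ciphertext letter (mod 26):
b(1)−c(2)=-1≡25 → z
a(0)−t(19)=-19≡7 → h
t(19)−b(1)=18 → s

zhs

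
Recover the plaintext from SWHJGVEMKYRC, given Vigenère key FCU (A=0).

Repeat the key across the ciphertext: FCUFCUFCUFCU
S(18)−F(5): 13 → N
W(22)−C(2): 20 → U
H(7)−U(20): -13≡13 → N
J(9)−F(5): 4 → E
G(6)−C(2): 4 → E
V(21)−U(20): 1 → B
E(4)−F(5): -1≡25 → Z
M(12)−C(2): 10 → K
K(10)−U(20): -10≡16 → Q
Y(24)−F(5): 19 → T
R(17)−C(2): 15 → P
C(2)−U(20): -18≡8 → I

NUNEEBZKQTPI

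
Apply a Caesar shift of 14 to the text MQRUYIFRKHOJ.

M(12): 12+14=26≡0 → A
Q(16): 16+14=30≡4 → E
R(17): 17+14=31≡5 → F
U(20): 20+14=34≡8 → I
Y(24): 24+14=38≡12 → M
I(8): 8+14=22 → W
F(5): 5+14=19 → T
R(17): 17+14=31≡5 → F
K(10): 10+14=24 → Y
H(7): 7+14=21 → V
O(14): 14+14=28≡2 → C
J(9): 9+14=23 → X

AEFIMWTFYVCX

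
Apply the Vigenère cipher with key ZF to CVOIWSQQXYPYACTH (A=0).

Repeat the key across the message: ZFZFZFZFZFZFZFZF
C(2)+Z(25): 27≡1 → B
V(21)+F(5): 26≡0 → A
O(14)+Z(25): 39≡13 → N
I(8)+F(5): 13 → N
W(22)+Z(25): 47≡21 → V
S(18)+F(5): 23 → X
Q(16)+Z(25): 41≡15 → P
Q(16)+F(5): 21 → V
X(23)+Z(25): 48≡22 → W
Y(24)+F(5): 29≡3 → D
P(15)+Z(25): 40≡14 → O
Y(24)+F(5): 29≡3 → D
A(0)+Z(25): 25 → Z
C(2)+F(5): 7 → H
T(19)+Z(25): 44≡18 → S
H(7)+F(5): 12 → M

BANNVXPVWDODZHSM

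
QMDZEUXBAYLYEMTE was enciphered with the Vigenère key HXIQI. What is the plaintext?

JPVJWNATKQEBWWLX

Repeat the key across the ciphertext: HXIQIHXIQIHXIQIH
Q(16)−H(7): 9 → J
M(12)−X(23): -11≡15 → P
D(3)−I(8): -5≡21 → V
Z(25)−Q(16): 9 → J
E(4)−I(8): -4≡22 → W
U(20)−H(7): 13 → N
X(23)−X(23): 0 → A
B(1)−I(8): -7≡19 → T
A(0)−Q(16): -16≡10 → K
Y(24)−I(8): 16 → Q
L(11)−H(7): 4 → E
Y(24)−X(23): 1 → B
E(4)−I(8): -4≡22 → W
M(12)−Q(16): -4≡22 → W
T(19)−I(8): 11 → L
E(4)−H(7): -3≡23 → X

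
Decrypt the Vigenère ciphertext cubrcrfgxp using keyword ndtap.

Repeat the key across the ciphertext: ndtapndtap
c(2)−n(13): -11≡15 → p
u(20)−d(3): 17 → r
b(1)−t(19): -18≡8 → i
r(17)−a(0): 17 → r
c(2)−p(15): -13≡13 → n
r(17)−n(13): 4 → e
f(5)−d(3): 2 → c
g(6)−t(19): -13≡13 → n
x(23)−a(0): 23 → x
p(15)−p(15): 0 → a

prirnecnxa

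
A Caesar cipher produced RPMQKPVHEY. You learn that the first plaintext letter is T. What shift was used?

From the crib: R(17)−T(19)=-2≡24, so the shift is 24.

24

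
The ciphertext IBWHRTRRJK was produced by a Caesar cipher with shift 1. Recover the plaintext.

HAVGQSQQIJ

I(8): 8−1=7 → H
B(1): 1−1=0 → A
W(22): 22−1=21 → V
H(7): 7−1=6 → G
R(17): 17−1=16 → Q
T(19): 19−1=18 → S
R(17): 17−1=16 → Q
R(17): 17−1=16 → Q
J(9): 9−1=8 → I
K(10): 10−1=9 → J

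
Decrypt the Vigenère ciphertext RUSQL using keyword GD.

LRMNF

Repeat the key across the ciphertext: GDGDG
R(17)−G(6): 11 → L
U(20)−D(3): 17 → R
S(18)−G(6): 12 → M
Q(16)−D(3): 13 → N
L(11)−G(6): 5 → F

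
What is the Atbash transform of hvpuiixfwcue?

h(7) → s(18)
v(21) → e(4)
p(15) → k(10)
u(20) → f(5)
i(8) → r(17)
i(8) → r(17)
x(23) → c(2)
f(5) → u(20)
w(22) → d(3)
c(2) → x(23)
u(20) → f(5)
e(4) → v(21)

sekfrrcudxfv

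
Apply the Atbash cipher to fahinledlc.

uzsrmovwox

f(5) → u(20)
a(0) → z(25)
h(7) → s(18)
i(8) → r(17)
n(13) → m(12)
l(11) → o(14)
e(4) → v(21)
d(3) → w(22)
l(11) → o(14)
c(2) → x(23)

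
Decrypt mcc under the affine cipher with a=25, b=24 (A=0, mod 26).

mww

The inverse of 25 mod 26 is 25, since 25·25=625≡1. Apply D(y)=25·(y−24) mod 26:
m(12): 25·(12−24)=-300≡12 → m
c(2): 25·(2−24)=-550≡22 → w
c(2): 25·(2−24)=-550≡22 → w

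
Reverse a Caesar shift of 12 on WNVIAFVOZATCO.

W(22): 22−12=10 → K
N(13): 13−12=1 → B
V(21): 21−12=9 → J
I(8): 8−12=-4≡22 → W
A(0): 0−12=-12≡14 → O
F(5): 5−12=-7≡19 → T
V(21): 21−12=9 → J
O(14): 14−12=2 → C
Z(25): 25−12=13 → N
A(0): 0−12=-12≡14 → O
T(19): 19−12=7 → H
C(2): 2−12=-10≡16 → Q
O(14): 14−12=2 → C

KBJWOTJCNOHQC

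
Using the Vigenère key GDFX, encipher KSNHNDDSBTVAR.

QVSETGIPHWAXX

Repeat the key across the message: GDFXGDFXGDFXG
K(10)+G(6): 16 → Q
S(18)+D(3): 21 → V
N(13)+F(5): 18 → S
H(7)+X(23): 30≡4 → E
N(13)+G(6): 19 → T
D(3)+D(3): 6 → G
D(3)+F(5): 8 → I
S(18)+X(23): 41≡15 → P
B(1)+G(6): 7 → H
T(19)+D(3): 22 → W
V(21)+F(5): 26≡0 → A
A(0)+X(23): 23 → X
R(17)+G(6): 23 → X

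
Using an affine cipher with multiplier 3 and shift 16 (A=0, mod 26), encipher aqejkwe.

qmcruec

a(0): 3·0+16=16 → q
q(16): 3·16+16=64≡12 → m
e(4): 3·4+16=28≡2 → c
j(9): 3·9+16=43≡17 → r
k(10): 3·10+16=46≡20 → u
w(22): 3·22+16=82≡4 → e
e(4): 3·4+16=28≡2 → c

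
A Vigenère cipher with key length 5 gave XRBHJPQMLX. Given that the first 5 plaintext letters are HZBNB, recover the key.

QSAUI

Subtract each crib letter from the matching ciphertext letter (mod 26):
X(23)−H(7)=16 → Q
R(17)−Z(25)=-8≡18 → S
B(1)−B(1)=0 → A
H(7)−N(13)=-6≡20 → U
J(9)−B(1)=8 → I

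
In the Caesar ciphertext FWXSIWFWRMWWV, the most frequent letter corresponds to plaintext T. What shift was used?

3

The most frequent ciphertext letter is W (appears 5 times).
W is position 22; T is position 19.
Shift = 3.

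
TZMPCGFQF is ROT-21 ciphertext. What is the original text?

YERUHLKVK

T(19): 19−21=-2≡24 → Y
Z(25): 25−21=4 → E
M(12): 12−21=-9≡17 → R
P(15): 15−21=-6≡20 → U
C(2): 2−21=-19≡7 → H
G(6): 6−21=-15≡11 → L
F(5): 5−21=-16≡10 → K
Q(16): 16−21=-5≡21 → V
F(5): 5−21=-16≡10 → K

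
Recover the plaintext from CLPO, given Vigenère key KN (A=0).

Repeat the key across the ciphertext: KNKN
C(2)−K(10): -8≡18 → S
L(11)−N(13): -2≡24 → Y
P(15)−K(10): 5 → F
O(14)−N(13): 1 → B

SYFB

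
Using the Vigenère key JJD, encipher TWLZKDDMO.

CFOITGMVR

Repeat the key across the message: JJDJJDJJD
T(19)+J(9): 28≡2 → C
W(22)+J(9): 31≡5 → F
L(11)+D(3): 14 → O
Z(25)+J(9): 34≡8 → I
K(10)+J(9): 19 → T
D(3)+D(3): 6 → G
D(3)+J(9): 12 → M
M(12)+J(9): 21 → V
O(14)+D(3): 17 → R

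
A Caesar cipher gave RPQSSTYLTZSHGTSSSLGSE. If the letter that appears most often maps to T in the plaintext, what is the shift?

25

The most frequent ciphertext letter is S (appears 7 times).
S is position 18; T is position 19.
Shift = -1≡25.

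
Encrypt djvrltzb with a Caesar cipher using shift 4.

d(3): 3+4=7 → h
j(9): 9+4=13 → n
v(21): 21+4=25 → z
r(17): 17+4=21 → v
l(11): 11+4=15 → p
t(19): 19+4=23 → x
z(25): 25+4=29≡3 → d
b(1): 1+4=5 → f

hnzvpxdf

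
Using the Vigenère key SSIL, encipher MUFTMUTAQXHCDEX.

Repeat the key across the message: SSILSSILSSILSSI
M(12)+S(18): 30≡4 → E
U(20)+S(18): 38≡12 → M
F(5)+I(8): 13 → N
T(19)+L(11): 30≡4 → E
M(12)+S(18): 30≡4 → E
U(20)+S(18): 38≡12 → M
T(19)+I(8): 27≡1 → B
A(0)+L(11): 11 → L
Q(16)+S(18): 34≡8 → I
X(23)+S(18): 41≡15 → P
H(7)+I(8): 15 → P
C(2)+L(11): 13 → N
D(3)+S(18): 21 → V
E(4)+S(18): 22 → W
X(23)+I(8): 31≡5 → F

EMNEEMBLIPPNVWF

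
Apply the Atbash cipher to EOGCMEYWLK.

VLTXNVBDOP

E(4) → V(21)
O(14) → L(11)
G(6) → T(19)
C(2) → X(23)
M(12) → N(13)
E(4) → V(21)
Y(24) → B(1)
W(22) → D(3)
L(11) → O(14)
K(10) → P(15)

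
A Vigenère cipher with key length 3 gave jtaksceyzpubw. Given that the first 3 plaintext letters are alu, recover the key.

Subtract each crib letter from the matching ciphertext letter (mod 26):
j(9)−a(0)=9 → j
t(19)−l(11)=8 → i
a(0)−u(20)=-20≡6 → g

jig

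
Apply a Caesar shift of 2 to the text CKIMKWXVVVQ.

C(2): 2+2=4 → E
K(10): 10+2=12 → M
I(8): 8+2=10 → K
M(12): 12+2=14 → O
K(10): 10+2=12 → M
W(22): 22+2=24 → Y
X(23): 23+2=25 → Z
V(21): 21+2=23 → X
V(21): 21+2=23 → X
V(21): 21+2=23 → X
Q(16): 16+2=18 → S

EMKOMYZXXXS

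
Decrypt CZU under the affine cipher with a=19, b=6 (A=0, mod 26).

IBY

The inverse of 19 mod 26 is 11, since 19·11=209≡1. Apply D(y)=11·(y−6) mod 26:
C(2): 11·(2−6)=-44≡8 → I
Z(25): 11·(25−6)=209≡1 → B
U(20): 11·(20−6)=154≡24 → Y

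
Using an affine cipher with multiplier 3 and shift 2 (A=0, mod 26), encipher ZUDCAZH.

Z(25): 3·25+2=77≡25 → Z
U(20): 3·20+2=62≡10 → K
D(3): 3·3+2=11 → L
C(2): 3·2+2=8 → I
A(0): 3·0+2=2 → C
Z(25): 3·25+2=77≡25 → Z
H(7): 3·7+2=23 → X

ZKLICZX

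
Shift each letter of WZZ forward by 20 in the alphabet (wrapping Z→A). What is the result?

QTT

W(22): 22+20=42≡16 → Q
Z(25): 25+20=45≡19 → T
Z(25): 25+20=45≡19 → T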